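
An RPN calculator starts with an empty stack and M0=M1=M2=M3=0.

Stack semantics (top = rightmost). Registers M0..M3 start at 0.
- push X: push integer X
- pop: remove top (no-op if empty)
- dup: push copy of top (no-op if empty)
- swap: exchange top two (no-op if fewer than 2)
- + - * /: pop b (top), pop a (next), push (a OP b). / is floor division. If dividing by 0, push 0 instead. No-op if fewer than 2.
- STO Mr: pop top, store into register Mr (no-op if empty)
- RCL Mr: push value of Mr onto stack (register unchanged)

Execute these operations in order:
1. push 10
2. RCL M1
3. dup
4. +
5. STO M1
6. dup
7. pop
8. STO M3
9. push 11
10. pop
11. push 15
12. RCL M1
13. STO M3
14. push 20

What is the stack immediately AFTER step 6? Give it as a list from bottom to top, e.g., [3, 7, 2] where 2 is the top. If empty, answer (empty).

After op 1 (push 10): stack=[10] mem=[0,0,0,0]
After op 2 (RCL M1): stack=[10,0] mem=[0,0,0,0]
After op 3 (dup): stack=[10,0,0] mem=[0,0,0,0]
After op 4 (+): stack=[10,0] mem=[0,0,0,0]
After op 5 (STO M1): stack=[10] mem=[0,0,0,0]
After op 6 (dup): stack=[10,10] mem=[0,0,0,0]

[10, 10]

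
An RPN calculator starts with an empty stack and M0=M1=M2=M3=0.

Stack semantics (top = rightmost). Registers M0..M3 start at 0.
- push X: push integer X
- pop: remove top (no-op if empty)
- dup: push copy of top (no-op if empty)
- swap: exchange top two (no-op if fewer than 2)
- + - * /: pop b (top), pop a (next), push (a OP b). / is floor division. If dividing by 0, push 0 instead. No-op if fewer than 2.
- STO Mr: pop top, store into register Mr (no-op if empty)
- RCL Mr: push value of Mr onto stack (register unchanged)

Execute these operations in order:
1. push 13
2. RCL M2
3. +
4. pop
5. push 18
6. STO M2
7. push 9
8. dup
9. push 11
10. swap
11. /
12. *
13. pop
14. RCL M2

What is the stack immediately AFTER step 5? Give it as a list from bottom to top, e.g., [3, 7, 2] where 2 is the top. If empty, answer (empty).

After op 1 (push 13): stack=[13] mem=[0,0,0,0]
After op 2 (RCL M2): stack=[13,0] mem=[0,0,0,0]
After op 3 (+): stack=[13] mem=[0,0,0,0]
After op 4 (pop): stack=[empty] mem=[0,0,0,0]
After op 5 (push 18): stack=[18] mem=[0,0,0,0]

[18]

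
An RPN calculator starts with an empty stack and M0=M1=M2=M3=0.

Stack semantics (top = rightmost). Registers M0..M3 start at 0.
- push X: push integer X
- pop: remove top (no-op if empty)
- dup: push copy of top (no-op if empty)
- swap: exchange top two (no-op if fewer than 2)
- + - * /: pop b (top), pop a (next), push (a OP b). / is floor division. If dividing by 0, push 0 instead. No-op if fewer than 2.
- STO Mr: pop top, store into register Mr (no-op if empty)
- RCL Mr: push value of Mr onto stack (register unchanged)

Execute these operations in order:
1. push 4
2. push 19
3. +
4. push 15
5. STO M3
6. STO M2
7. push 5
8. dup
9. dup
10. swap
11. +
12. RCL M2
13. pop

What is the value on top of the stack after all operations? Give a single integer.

After op 1 (push 4): stack=[4] mem=[0,0,0,0]
After op 2 (push 19): stack=[4,19] mem=[0,0,0,0]
After op 3 (+): stack=[23] mem=[0,0,0,0]
After op 4 (push 15): stack=[23,15] mem=[0,0,0,0]
After op 5 (STO M3): stack=[23] mem=[0,0,0,15]
After op 6 (STO M2): stack=[empty] mem=[0,0,23,15]
After op 7 (push 5): stack=[5] mem=[0,0,23,15]
After op 8 (dup): stack=[5,5] mem=[0,0,23,15]
After op 9 (dup): stack=[5,5,5] mem=[0,0,23,15]
After op 10 (swap): stack=[5,5,5] mem=[0,0,23,15]
After op 11 (+): stack=[5,10] mem=[0,0,23,15]
After op 12 (RCL M2): stack=[5,10,23] mem=[0,0,23,15]
After op 13 (pop): stack=[5,10] mem=[0,0,23,15]

Answer: 10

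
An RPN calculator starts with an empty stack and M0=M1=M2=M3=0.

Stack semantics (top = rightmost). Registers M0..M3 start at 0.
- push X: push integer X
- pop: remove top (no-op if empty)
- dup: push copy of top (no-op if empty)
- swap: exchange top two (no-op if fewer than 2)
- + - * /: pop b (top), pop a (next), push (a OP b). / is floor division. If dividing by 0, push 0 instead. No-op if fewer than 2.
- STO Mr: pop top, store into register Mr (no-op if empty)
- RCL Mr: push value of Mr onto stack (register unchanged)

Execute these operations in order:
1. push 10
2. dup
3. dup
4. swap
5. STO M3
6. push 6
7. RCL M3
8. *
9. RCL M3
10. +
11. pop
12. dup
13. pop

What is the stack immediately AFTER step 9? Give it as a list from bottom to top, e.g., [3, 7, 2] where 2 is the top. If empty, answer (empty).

After op 1 (push 10): stack=[10] mem=[0,0,0,0]
After op 2 (dup): stack=[10,10] mem=[0,0,0,0]
After op 3 (dup): stack=[10,10,10] mem=[0,0,0,0]
After op 4 (swap): stack=[10,10,10] mem=[0,0,0,0]
After op 5 (STO M3): stack=[10,10] mem=[0,0,0,10]
After op 6 (push 6): stack=[10,10,6] mem=[0,0,0,10]
After op 7 (RCL M3): stack=[10,10,6,10] mem=[0,0,0,10]
After op 8 (*): stack=[10,10,60] mem=[0,0,0,10]
After op 9 (RCL M3): stack=[10,10,60,10] mem=[0,0,0,10]

[10, 10, 60, 10]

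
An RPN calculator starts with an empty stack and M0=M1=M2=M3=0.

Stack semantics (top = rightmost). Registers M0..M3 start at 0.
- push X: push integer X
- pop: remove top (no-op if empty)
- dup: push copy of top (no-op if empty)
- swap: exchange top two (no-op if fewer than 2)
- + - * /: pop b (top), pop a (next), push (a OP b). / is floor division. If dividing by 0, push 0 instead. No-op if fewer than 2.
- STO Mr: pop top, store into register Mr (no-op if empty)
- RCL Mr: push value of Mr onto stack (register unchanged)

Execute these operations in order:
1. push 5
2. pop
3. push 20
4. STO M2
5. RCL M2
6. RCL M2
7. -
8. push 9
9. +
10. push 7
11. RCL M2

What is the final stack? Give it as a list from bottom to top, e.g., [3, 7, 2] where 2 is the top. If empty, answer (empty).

Answer: [9, 7, 20]

Derivation:
After op 1 (push 5): stack=[5] mem=[0,0,0,0]
After op 2 (pop): stack=[empty] mem=[0,0,0,0]
After op 3 (push 20): stack=[20] mem=[0,0,0,0]
After op 4 (STO M2): stack=[empty] mem=[0,0,20,0]
After op 5 (RCL M2): stack=[20] mem=[0,0,20,0]
After op 6 (RCL M2): stack=[20,20] mem=[0,0,20,0]
After op 7 (-): stack=[0] mem=[0,0,20,0]
After op 8 (push 9): stack=[0,9] mem=[0,0,20,0]
After op 9 (+): stack=[9] mem=[0,0,20,0]
After op 10 (push 7): stack=[9,7] mem=[0,0,20,0]
After op 11 (RCL M2): stack=[9,7,20] mem=[0,0,20,0]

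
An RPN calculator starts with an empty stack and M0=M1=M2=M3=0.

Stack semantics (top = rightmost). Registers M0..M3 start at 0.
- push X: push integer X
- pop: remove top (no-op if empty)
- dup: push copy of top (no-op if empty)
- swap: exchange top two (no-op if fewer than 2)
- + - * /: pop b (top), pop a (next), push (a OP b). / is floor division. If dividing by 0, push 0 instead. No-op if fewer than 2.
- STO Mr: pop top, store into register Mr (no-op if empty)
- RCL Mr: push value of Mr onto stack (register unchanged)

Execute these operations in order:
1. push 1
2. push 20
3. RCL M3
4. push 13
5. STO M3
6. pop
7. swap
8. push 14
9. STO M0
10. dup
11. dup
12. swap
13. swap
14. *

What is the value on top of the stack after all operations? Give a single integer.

Answer: 1

Derivation:
After op 1 (push 1): stack=[1] mem=[0,0,0,0]
After op 2 (push 20): stack=[1,20] mem=[0,0,0,0]
After op 3 (RCL M3): stack=[1,20,0] mem=[0,0,0,0]
After op 4 (push 13): stack=[1,20,0,13] mem=[0,0,0,0]
After op 5 (STO M3): stack=[1,20,0] mem=[0,0,0,13]
After op 6 (pop): stack=[1,20] mem=[0,0,0,13]
After op 7 (swap): stack=[20,1] mem=[0,0,0,13]
After op 8 (push 14): stack=[20,1,14] mem=[0,0,0,13]
After op 9 (STO M0): stack=[20,1] mem=[14,0,0,13]
After op 10 (dup): stack=[20,1,1] mem=[14,0,0,13]
After op 11 (dup): stack=[20,1,1,1] mem=[14,0,0,13]
After op 12 (swap): stack=[20,1,1,1] mem=[14,0,0,13]
After op 13 (swap): stack=[20,1,1,1] mem=[14,0,0,13]
After op 14 (*): stack=[20,1,1] mem=[14,0,0,13]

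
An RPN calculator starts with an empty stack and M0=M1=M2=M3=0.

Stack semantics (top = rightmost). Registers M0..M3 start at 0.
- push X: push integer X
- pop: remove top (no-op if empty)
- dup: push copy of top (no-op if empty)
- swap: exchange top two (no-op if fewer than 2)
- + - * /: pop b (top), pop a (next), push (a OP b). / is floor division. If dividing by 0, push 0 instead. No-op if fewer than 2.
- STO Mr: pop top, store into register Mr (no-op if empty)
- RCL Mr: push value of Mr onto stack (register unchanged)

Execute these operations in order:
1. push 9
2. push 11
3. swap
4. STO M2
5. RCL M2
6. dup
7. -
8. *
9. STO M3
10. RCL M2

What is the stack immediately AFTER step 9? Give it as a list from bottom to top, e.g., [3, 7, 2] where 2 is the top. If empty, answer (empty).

After op 1 (push 9): stack=[9] mem=[0,0,0,0]
After op 2 (push 11): stack=[9,11] mem=[0,0,0,0]
After op 3 (swap): stack=[11,9] mem=[0,0,0,0]
After op 4 (STO M2): stack=[11] mem=[0,0,9,0]
After op 5 (RCL M2): stack=[11,9] mem=[0,0,9,0]
After op 6 (dup): stack=[11,9,9] mem=[0,0,9,0]
After op 7 (-): stack=[11,0] mem=[0,0,9,0]
After op 8 (*): stack=[0] mem=[0,0,9,0]
After op 9 (STO M3): stack=[empty] mem=[0,0,9,0]

(empty)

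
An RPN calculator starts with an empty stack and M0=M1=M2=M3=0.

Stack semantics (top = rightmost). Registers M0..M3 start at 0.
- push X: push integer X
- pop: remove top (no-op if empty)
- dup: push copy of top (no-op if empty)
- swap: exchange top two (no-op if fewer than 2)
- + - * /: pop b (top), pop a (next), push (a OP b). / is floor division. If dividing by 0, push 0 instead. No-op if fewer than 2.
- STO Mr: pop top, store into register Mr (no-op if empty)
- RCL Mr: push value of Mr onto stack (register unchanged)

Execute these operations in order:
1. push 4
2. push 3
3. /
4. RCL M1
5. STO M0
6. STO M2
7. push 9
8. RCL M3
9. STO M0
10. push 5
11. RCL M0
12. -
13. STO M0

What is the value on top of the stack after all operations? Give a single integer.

After op 1 (push 4): stack=[4] mem=[0,0,0,0]
After op 2 (push 3): stack=[4,3] mem=[0,0,0,0]
After op 3 (/): stack=[1] mem=[0,0,0,0]
After op 4 (RCL M1): stack=[1,0] mem=[0,0,0,0]
After op 5 (STO M0): stack=[1] mem=[0,0,0,0]
After op 6 (STO M2): stack=[empty] mem=[0,0,1,0]
After op 7 (push 9): stack=[9] mem=[0,0,1,0]
After op 8 (RCL M3): stack=[9,0] mem=[0,0,1,0]
After op 9 (STO M0): stack=[9] mem=[0,0,1,0]
After op 10 (push 5): stack=[9,5] mem=[0,0,1,0]
After op 11 (RCL M0): stack=[9,5,0] mem=[0,0,1,0]
After op 12 (-): stack=[9,5] mem=[0,0,1,0]
After op 13 (STO M0): stack=[9] mem=[5,0,1,0]

Answer: 9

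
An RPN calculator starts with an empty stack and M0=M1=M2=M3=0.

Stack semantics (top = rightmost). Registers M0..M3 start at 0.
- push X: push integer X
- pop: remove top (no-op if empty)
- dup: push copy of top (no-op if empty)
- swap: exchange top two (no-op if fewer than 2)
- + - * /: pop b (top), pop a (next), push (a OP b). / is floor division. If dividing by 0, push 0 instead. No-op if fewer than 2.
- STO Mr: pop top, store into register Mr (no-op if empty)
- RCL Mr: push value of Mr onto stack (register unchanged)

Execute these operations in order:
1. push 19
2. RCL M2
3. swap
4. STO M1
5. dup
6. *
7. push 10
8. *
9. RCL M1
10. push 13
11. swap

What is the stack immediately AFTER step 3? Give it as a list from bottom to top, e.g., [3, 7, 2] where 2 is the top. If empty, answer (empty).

After op 1 (push 19): stack=[19] mem=[0,0,0,0]
After op 2 (RCL M2): stack=[19,0] mem=[0,0,0,0]
After op 3 (swap): stack=[0,19] mem=[0,0,0,0]

[0, 19]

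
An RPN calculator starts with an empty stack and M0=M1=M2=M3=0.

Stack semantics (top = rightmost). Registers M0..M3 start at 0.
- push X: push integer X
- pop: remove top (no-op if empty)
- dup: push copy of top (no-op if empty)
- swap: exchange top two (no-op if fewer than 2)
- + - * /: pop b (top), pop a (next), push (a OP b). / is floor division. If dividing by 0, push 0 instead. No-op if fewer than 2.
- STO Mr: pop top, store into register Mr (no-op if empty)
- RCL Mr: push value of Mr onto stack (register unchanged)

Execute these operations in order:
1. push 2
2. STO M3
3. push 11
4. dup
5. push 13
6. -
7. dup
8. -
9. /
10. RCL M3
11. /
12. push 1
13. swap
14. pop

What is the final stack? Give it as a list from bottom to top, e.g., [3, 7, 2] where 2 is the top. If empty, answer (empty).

Answer: [1]

Derivation:
After op 1 (push 2): stack=[2] mem=[0,0,0,0]
After op 2 (STO M3): stack=[empty] mem=[0,0,0,2]
After op 3 (push 11): stack=[11] mem=[0,0,0,2]
After op 4 (dup): stack=[11,11] mem=[0,0,0,2]
After op 5 (push 13): stack=[11,11,13] mem=[0,0,0,2]
After op 6 (-): stack=[11,-2] mem=[0,0,0,2]
After op 7 (dup): stack=[11,-2,-2] mem=[0,0,0,2]
After op 8 (-): stack=[11,0] mem=[0,0,0,2]
After op 9 (/): stack=[0] mem=[0,0,0,2]
After op 10 (RCL M3): stack=[0,2] mem=[0,0,0,2]
After op 11 (/): stack=[0] mem=[0,0,0,2]
After op 12 (push 1): stack=[0,1] mem=[0,0,0,2]
After op 13 (swap): stack=[1,0] mem=[0,0,0,2]
After op 14 (pop): stack=[1] mem=[0,0,0,2]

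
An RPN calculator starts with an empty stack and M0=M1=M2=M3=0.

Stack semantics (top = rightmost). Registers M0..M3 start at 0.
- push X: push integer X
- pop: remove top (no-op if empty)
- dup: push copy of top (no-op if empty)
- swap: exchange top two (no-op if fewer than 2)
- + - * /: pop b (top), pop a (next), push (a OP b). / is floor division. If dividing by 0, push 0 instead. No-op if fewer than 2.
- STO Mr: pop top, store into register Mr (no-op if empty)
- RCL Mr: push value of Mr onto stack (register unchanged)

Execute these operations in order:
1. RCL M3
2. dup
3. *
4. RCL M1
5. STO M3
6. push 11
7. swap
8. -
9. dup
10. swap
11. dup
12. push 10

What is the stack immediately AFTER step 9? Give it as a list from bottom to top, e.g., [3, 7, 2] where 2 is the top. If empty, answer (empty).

After op 1 (RCL M3): stack=[0] mem=[0,0,0,0]
After op 2 (dup): stack=[0,0] mem=[0,0,0,0]
After op 3 (*): stack=[0] mem=[0,0,0,0]
After op 4 (RCL M1): stack=[0,0] mem=[0,0,0,0]
After op 5 (STO M3): stack=[0] mem=[0,0,0,0]
After op 6 (push 11): stack=[0,11] mem=[0,0,0,0]
After op 7 (swap): stack=[11,0] mem=[0,0,0,0]
After op 8 (-): stack=[11] mem=[0,0,0,0]
After op 9 (dup): stack=[11,11] mem=[0,0,0,0]

[11, 11]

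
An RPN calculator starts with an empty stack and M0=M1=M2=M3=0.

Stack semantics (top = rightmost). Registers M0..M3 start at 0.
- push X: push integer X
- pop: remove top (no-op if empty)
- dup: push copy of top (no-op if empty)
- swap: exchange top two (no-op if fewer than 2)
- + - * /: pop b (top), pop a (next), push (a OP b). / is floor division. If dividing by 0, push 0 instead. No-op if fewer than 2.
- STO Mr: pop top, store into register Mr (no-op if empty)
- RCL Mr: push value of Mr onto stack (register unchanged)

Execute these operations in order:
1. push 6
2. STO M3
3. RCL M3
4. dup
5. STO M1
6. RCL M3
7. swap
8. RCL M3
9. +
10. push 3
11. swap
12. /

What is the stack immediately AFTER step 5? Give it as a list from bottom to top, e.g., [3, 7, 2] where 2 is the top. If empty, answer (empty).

After op 1 (push 6): stack=[6] mem=[0,0,0,0]
After op 2 (STO M3): stack=[empty] mem=[0,0,0,6]
After op 3 (RCL M3): stack=[6] mem=[0,0,0,6]
After op 4 (dup): stack=[6,6] mem=[0,0,0,6]
After op 5 (STO M1): stack=[6] mem=[0,6,0,6]

[6]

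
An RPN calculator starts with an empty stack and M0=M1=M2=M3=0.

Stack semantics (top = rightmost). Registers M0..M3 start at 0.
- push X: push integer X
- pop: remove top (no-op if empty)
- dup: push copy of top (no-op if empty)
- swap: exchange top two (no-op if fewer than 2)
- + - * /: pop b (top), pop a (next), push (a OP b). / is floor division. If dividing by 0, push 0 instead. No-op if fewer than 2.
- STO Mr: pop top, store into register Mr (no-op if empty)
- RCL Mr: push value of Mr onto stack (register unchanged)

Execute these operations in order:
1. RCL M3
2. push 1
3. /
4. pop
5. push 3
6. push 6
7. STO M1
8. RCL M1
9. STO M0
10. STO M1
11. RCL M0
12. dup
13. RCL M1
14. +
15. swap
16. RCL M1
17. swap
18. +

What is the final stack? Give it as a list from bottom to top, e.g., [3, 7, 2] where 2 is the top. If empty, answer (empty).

Answer: [9, 9]

Derivation:
After op 1 (RCL M3): stack=[0] mem=[0,0,0,0]
After op 2 (push 1): stack=[0,1] mem=[0,0,0,0]
After op 3 (/): stack=[0] mem=[0,0,0,0]
After op 4 (pop): stack=[empty] mem=[0,0,0,0]
After op 5 (push 3): stack=[3] mem=[0,0,0,0]
After op 6 (push 6): stack=[3,6] mem=[0,0,0,0]
After op 7 (STO M1): stack=[3] mem=[0,6,0,0]
After op 8 (RCL M1): stack=[3,6] mem=[0,6,0,0]
After op 9 (STO M0): stack=[3] mem=[6,6,0,0]
After op 10 (STO M1): stack=[empty] mem=[6,3,0,0]
After op 11 (RCL M0): stack=[6] mem=[6,3,0,0]
After op 12 (dup): stack=[6,6] mem=[6,3,0,0]
After op 13 (RCL M1): stack=[6,6,3] mem=[6,3,0,0]
After op 14 (+): stack=[6,9] mem=[6,3,0,0]
After op 15 (swap): stack=[9,6] mem=[6,3,0,0]
After op 16 (RCL M1): stack=[9,6,3] mem=[6,3,0,0]
After op 17 (swap): stack=[9,3,6] mem=[6,3,0,0]
After op 18 (+): stack=[9,9] mem=[6,3,0,0]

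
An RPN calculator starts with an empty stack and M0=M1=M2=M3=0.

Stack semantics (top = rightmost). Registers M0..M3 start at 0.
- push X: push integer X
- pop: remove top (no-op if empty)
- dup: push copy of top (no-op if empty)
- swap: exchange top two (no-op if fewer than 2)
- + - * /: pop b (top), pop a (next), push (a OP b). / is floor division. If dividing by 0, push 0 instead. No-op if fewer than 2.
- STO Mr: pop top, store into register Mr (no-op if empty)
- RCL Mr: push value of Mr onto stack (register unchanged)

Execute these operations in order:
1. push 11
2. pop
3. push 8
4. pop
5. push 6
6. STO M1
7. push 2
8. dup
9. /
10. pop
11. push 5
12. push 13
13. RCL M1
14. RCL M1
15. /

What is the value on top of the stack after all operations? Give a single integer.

Answer: 1

Derivation:
After op 1 (push 11): stack=[11] mem=[0,0,0,0]
After op 2 (pop): stack=[empty] mem=[0,0,0,0]
After op 3 (push 8): stack=[8] mem=[0,0,0,0]
After op 4 (pop): stack=[empty] mem=[0,0,0,0]
After op 5 (push 6): stack=[6] mem=[0,0,0,0]
After op 6 (STO M1): stack=[empty] mem=[0,6,0,0]
After op 7 (push 2): stack=[2] mem=[0,6,0,0]
After op 8 (dup): stack=[2,2] mem=[0,6,0,0]
After op 9 (/): stack=[1] mem=[0,6,0,0]
After op 10 (pop): stack=[empty] mem=[0,6,0,0]
After op 11 (push 5): stack=[5] mem=[0,6,0,0]
After op 12 (push 13): stack=[5,13] mem=[0,6,0,0]
After op 13 (RCL M1): stack=[5,13,6] mem=[0,6,0,0]
After op 14 (RCL M1): stack=[5,13,6,6] mem=[0,6,0,0]
After op 15 (/): stack=[5,13,1] mem=[0,6,0,0]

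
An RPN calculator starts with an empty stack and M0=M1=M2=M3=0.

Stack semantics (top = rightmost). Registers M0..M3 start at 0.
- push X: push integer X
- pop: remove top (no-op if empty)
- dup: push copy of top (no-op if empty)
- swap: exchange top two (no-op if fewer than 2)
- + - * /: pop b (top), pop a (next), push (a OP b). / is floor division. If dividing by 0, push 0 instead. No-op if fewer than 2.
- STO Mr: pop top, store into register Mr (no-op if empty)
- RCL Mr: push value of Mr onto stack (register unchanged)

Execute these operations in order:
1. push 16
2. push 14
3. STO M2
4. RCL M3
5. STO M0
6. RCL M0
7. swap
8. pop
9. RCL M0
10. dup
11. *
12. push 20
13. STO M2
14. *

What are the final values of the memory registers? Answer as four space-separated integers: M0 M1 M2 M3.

Answer: 0 0 20 0

Derivation:
After op 1 (push 16): stack=[16] mem=[0,0,0,0]
After op 2 (push 14): stack=[16,14] mem=[0,0,0,0]
After op 3 (STO M2): stack=[16] mem=[0,0,14,0]
After op 4 (RCL M3): stack=[16,0] mem=[0,0,14,0]
After op 5 (STO M0): stack=[16] mem=[0,0,14,0]
After op 6 (RCL M0): stack=[16,0] mem=[0,0,14,0]
After op 7 (swap): stack=[0,16] mem=[0,0,14,0]
After op 8 (pop): stack=[0] mem=[0,0,14,0]
After op 9 (RCL M0): stack=[0,0] mem=[0,0,14,0]
After op 10 (dup): stack=[0,0,0] mem=[0,0,14,0]
After op 11 (*): stack=[0,0] mem=[0,0,14,0]
After op 12 (push 20): stack=[0,0,20] mem=[0,0,14,0]
After op 13 (STO M2): stack=[0,0] mem=[0,0,20,0]
After op 14 (*): stack=[0] mem=[0,0,20,0]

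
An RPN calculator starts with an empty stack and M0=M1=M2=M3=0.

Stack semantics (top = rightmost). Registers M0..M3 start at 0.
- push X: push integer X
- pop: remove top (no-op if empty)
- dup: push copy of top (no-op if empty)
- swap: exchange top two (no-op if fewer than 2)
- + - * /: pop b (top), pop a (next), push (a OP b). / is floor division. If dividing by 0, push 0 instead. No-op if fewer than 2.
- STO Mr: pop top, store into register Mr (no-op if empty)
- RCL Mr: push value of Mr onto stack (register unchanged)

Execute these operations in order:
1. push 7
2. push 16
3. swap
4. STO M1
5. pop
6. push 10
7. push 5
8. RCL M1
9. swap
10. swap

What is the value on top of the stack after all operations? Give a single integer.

Answer: 7

Derivation:
After op 1 (push 7): stack=[7] mem=[0,0,0,0]
After op 2 (push 16): stack=[7,16] mem=[0,0,0,0]
After op 3 (swap): stack=[16,7] mem=[0,0,0,0]
After op 4 (STO M1): stack=[16] mem=[0,7,0,0]
After op 5 (pop): stack=[empty] mem=[0,7,0,0]
After op 6 (push 10): stack=[10] mem=[0,7,0,0]
After op 7 (push 5): stack=[10,5] mem=[0,7,0,0]
After op 8 (RCL M1): stack=[10,5,7] mem=[0,7,0,0]
After op 9 (swap): stack=[10,7,5] mem=[0,7,0,0]
After op 10 (swap): stack=[10,5,7] mem=[0,7,0,0]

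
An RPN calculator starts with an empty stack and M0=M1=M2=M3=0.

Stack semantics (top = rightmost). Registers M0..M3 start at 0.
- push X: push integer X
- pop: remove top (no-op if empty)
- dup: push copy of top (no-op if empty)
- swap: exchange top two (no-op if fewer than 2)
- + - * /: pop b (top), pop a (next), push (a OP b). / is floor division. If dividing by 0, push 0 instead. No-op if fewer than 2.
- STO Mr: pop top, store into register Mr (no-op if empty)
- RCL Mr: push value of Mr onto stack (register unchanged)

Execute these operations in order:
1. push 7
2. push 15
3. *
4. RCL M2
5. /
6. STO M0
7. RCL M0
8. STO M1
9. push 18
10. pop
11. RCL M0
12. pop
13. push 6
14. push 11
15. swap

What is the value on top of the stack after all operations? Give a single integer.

After op 1 (push 7): stack=[7] mem=[0,0,0,0]
After op 2 (push 15): stack=[7,15] mem=[0,0,0,0]
After op 3 (*): stack=[105] mem=[0,0,0,0]
After op 4 (RCL M2): stack=[105,0] mem=[0,0,0,0]
After op 5 (/): stack=[0] mem=[0,0,0,0]
After op 6 (STO M0): stack=[empty] mem=[0,0,0,0]
After op 7 (RCL M0): stack=[0] mem=[0,0,0,0]
After op 8 (STO M1): stack=[empty] mem=[0,0,0,0]
After op 9 (push 18): stack=[18] mem=[0,0,0,0]
After op 10 (pop): stack=[empty] mem=[0,0,0,0]
After op 11 (RCL M0): stack=[0] mem=[0,0,0,0]
After op 12 (pop): stack=[empty] mem=[0,0,0,0]
After op 13 (push 6): stack=[6] mem=[0,0,0,0]
After op 14 (push 11): stack=[6,11] mem=[0,0,0,0]
After op 15 (swap): stack=[11,6] mem=[0,0,0,0]

Answer: 6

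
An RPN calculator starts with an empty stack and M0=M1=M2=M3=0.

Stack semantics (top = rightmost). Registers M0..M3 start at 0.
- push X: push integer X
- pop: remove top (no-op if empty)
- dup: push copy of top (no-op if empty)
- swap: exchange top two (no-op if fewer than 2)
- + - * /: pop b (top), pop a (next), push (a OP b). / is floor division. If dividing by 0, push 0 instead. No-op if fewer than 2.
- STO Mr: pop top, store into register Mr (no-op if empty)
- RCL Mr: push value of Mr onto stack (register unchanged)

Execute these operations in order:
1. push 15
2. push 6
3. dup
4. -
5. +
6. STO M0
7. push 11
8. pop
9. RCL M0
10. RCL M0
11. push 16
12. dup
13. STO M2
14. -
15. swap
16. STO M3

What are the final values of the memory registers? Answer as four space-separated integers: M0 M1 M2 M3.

After op 1 (push 15): stack=[15] mem=[0,0,0,0]
After op 2 (push 6): stack=[15,6] mem=[0,0,0,0]
After op 3 (dup): stack=[15,6,6] mem=[0,0,0,0]
After op 4 (-): stack=[15,0] mem=[0,0,0,0]
After op 5 (+): stack=[15] mem=[0,0,0,0]
After op 6 (STO M0): stack=[empty] mem=[15,0,0,0]
After op 7 (push 11): stack=[11] mem=[15,0,0,0]
After op 8 (pop): stack=[empty] mem=[15,0,0,0]
After op 9 (RCL M0): stack=[15] mem=[15,0,0,0]
After op 10 (RCL M0): stack=[15,15] mem=[15,0,0,0]
After op 11 (push 16): stack=[15,15,16] mem=[15,0,0,0]
After op 12 (dup): stack=[15,15,16,16] mem=[15,0,0,0]
After op 13 (STO M2): stack=[15,15,16] mem=[15,0,16,0]
After op 14 (-): stack=[15,-1] mem=[15,0,16,0]
After op 15 (swap): stack=[-1,15] mem=[15,0,16,0]
After op 16 (STO M3): stack=[-1] mem=[15,0,16,15]

Answer: 15 0 16 15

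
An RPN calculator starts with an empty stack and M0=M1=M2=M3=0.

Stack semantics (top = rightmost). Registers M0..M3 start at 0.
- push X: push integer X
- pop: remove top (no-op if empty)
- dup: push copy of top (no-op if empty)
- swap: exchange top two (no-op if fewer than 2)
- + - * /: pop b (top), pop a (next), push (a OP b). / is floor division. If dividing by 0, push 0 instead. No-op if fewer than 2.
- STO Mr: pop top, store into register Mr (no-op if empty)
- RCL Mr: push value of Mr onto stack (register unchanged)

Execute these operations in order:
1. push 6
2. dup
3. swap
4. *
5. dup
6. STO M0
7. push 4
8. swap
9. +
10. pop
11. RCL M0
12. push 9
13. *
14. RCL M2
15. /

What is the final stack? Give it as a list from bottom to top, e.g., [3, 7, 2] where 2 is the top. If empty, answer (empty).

Answer: [0]

Derivation:
After op 1 (push 6): stack=[6] mem=[0,0,0,0]
After op 2 (dup): stack=[6,6] mem=[0,0,0,0]
After op 3 (swap): stack=[6,6] mem=[0,0,0,0]
After op 4 (*): stack=[36] mem=[0,0,0,0]
After op 5 (dup): stack=[36,36] mem=[0,0,0,0]
After op 6 (STO M0): stack=[36] mem=[36,0,0,0]
After op 7 (push 4): stack=[36,4] mem=[36,0,0,0]
After op 8 (swap): stack=[4,36] mem=[36,0,0,0]
After op 9 (+): stack=[40] mem=[36,0,0,0]
After op 10 (pop): stack=[empty] mem=[36,0,0,0]
After op 11 (RCL M0): stack=[36] mem=[36,0,0,0]
After op 12 (push 9): stack=[36,9] mem=[36,0,0,0]
After op 13 (*): stack=[324] mem=[36,0,0,0]
After op 14 (RCL M2): stack=[324,0] mem=[36,0,0,0]
After op 15 (/): stack=[0] mem=[36,0,0,0]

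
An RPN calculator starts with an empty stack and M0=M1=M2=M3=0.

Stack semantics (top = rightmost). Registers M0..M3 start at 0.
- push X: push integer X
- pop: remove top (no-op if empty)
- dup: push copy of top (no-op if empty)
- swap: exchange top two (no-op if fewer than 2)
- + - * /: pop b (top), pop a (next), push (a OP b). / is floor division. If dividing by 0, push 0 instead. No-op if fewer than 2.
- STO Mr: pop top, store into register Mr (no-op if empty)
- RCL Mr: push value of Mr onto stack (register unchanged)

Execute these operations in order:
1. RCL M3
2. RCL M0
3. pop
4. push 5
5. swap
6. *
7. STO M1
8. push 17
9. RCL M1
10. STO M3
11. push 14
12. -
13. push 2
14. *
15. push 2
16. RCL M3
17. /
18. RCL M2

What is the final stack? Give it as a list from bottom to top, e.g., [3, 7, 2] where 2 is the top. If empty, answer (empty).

After op 1 (RCL M3): stack=[0] mem=[0,0,0,0]
After op 2 (RCL M0): stack=[0,0] mem=[0,0,0,0]
After op 3 (pop): stack=[0] mem=[0,0,0,0]
After op 4 (push 5): stack=[0,5] mem=[0,0,0,0]
After op 5 (swap): stack=[5,0] mem=[0,0,0,0]
After op 6 (*): stack=[0] mem=[0,0,0,0]
After op 7 (STO M1): stack=[empty] mem=[0,0,0,0]
After op 8 (push 17): stack=[17] mem=[0,0,0,0]
After op 9 (RCL M1): stack=[17,0] mem=[0,0,0,0]
After op 10 (STO M3): stack=[17] mem=[0,0,0,0]
After op 11 (push 14): stack=[17,14] mem=[0,0,0,0]
After op 12 (-): stack=[3] mem=[0,0,0,0]
After op 13 (push 2): stack=[3,2] mem=[0,0,0,0]
After op 14 (*): stack=[6] mem=[0,0,0,0]
After op 15 (push 2): stack=[6,2] mem=[0,0,0,0]
After op 16 (RCL M3): stack=[6,2,0] mem=[0,0,0,0]
After op 17 (/): stack=[6,0] mem=[0,0,0,0]
After op 18 (RCL M2): stack=[6,0,0] mem=[0,0,0,0]

Answer: [6, 0, 0]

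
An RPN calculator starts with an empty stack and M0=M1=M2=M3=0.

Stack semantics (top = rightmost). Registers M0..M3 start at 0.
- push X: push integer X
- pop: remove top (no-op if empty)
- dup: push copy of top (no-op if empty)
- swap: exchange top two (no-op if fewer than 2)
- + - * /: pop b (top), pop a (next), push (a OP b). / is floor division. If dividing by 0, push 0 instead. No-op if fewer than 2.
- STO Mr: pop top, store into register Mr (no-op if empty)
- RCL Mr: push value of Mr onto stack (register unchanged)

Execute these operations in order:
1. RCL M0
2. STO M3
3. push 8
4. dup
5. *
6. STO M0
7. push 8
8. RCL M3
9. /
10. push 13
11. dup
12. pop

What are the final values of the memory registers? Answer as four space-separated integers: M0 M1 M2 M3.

After op 1 (RCL M0): stack=[0] mem=[0,0,0,0]
After op 2 (STO M3): stack=[empty] mem=[0,0,0,0]
After op 3 (push 8): stack=[8] mem=[0,0,0,0]
After op 4 (dup): stack=[8,8] mem=[0,0,0,0]
After op 5 (*): stack=[64] mem=[0,0,0,0]
After op 6 (STO M0): stack=[empty] mem=[64,0,0,0]
After op 7 (push 8): stack=[8] mem=[64,0,0,0]
After op 8 (RCL M3): stack=[8,0] mem=[64,0,0,0]
After op 9 (/): stack=[0] mem=[64,0,0,0]
After op 10 (push 13): stack=[0,13] mem=[64,0,0,0]
After op 11 (dup): stack=[0,13,13] mem=[64,0,0,0]
After op 12 (pop): stack=[0,13] mem=[64,0,0,0]

Answer: 64 0 0 0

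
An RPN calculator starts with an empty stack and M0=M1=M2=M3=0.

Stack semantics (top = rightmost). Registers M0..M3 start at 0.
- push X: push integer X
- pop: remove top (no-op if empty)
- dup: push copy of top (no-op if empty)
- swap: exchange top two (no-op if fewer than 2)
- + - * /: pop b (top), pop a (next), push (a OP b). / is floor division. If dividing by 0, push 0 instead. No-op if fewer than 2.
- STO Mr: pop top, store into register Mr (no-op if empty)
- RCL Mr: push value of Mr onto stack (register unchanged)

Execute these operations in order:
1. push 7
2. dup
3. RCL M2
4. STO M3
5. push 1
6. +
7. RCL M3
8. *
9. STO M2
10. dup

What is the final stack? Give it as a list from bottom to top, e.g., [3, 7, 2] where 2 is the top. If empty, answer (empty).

Answer: [7, 7]

Derivation:
After op 1 (push 7): stack=[7] mem=[0,0,0,0]
After op 2 (dup): stack=[7,7] mem=[0,0,0,0]
After op 3 (RCL M2): stack=[7,7,0] mem=[0,0,0,0]
After op 4 (STO M3): stack=[7,7] mem=[0,0,0,0]
After op 5 (push 1): stack=[7,7,1] mem=[0,0,0,0]
After op 6 (+): stack=[7,8] mem=[0,0,0,0]
After op 7 (RCL M3): stack=[7,8,0] mem=[0,0,0,0]
After op 8 (*): stack=[7,0] mem=[0,0,0,0]
After op 9 (STO M2): stack=[7] mem=[0,0,0,0]
After op 10 (dup): stack=[7,7] mem=[0,0,0,0]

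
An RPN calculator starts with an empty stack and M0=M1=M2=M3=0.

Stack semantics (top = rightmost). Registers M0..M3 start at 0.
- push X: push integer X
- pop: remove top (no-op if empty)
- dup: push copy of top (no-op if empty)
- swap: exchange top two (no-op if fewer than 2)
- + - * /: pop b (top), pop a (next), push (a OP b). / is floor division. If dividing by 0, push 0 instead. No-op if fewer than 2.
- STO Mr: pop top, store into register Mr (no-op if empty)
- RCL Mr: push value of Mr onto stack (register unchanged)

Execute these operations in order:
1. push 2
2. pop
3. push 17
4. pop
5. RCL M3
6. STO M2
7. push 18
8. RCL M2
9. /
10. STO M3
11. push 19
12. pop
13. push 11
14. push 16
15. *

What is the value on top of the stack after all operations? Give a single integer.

After op 1 (push 2): stack=[2] mem=[0,0,0,0]
After op 2 (pop): stack=[empty] mem=[0,0,0,0]
After op 3 (push 17): stack=[17] mem=[0,0,0,0]
After op 4 (pop): stack=[empty] mem=[0,0,0,0]
After op 5 (RCL M3): stack=[0] mem=[0,0,0,0]
After op 6 (STO M2): stack=[empty] mem=[0,0,0,0]
After op 7 (push 18): stack=[18] mem=[0,0,0,0]
After op 8 (RCL M2): stack=[18,0] mem=[0,0,0,0]
After op 9 (/): stack=[0] mem=[0,0,0,0]
After op 10 (STO M3): stack=[empty] mem=[0,0,0,0]
After op 11 (push 19): stack=[19] mem=[0,0,0,0]
After op 12 (pop): stack=[empty] mem=[0,0,0,0]
After op 13 (push 11): stack=[11] mem=[0,0,0,0]
After op 14 (push 16): stack=[11,16] mem=[0,0,0,0]
After op 15 (*): stack=[176] mem=[0,0,0,0]

Answer: 176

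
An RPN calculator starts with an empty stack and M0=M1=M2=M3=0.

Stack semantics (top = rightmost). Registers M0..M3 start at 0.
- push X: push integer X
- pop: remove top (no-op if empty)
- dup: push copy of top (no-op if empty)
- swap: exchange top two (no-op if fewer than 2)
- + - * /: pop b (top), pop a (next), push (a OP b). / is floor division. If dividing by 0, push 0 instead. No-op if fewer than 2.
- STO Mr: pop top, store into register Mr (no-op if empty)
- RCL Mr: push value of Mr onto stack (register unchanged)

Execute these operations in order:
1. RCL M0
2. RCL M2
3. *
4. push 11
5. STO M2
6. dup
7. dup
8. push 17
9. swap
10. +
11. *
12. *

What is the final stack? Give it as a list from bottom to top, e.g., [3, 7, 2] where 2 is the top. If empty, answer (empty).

Answer: [0]

Derivation:
After op 1 (RCL M0): stack=[0] mem=[0,0,0,0]
After op 2 (RCL M2): stack=[0,0] mem=[0,0,0,0]
After op 3 (*): stack=[0] mem=[0,0,0,0]
After op 4 (push 11): stack=[0,11] mem=[0,0,0,0]
After op 5 (STO M2): stack=[0] mem=[0,0,11,0]
After op 6 (dup): stack=[0,0] mem=[0,0,11,0]
After op 7 (dup): stack=[0,0,0] mem=[0,0,11,0]
After op 8 (push 17): stack=[0,0,0,17] mem=[0,0,11,0]
After op 9 (swap): stack=[0,0,17,0] mem=[0,0,11,0]
After op 10 (+): stack=[0,0,17] mem=[0,0,11,0]
After op 11 (*): stack=[0,0] mem=[0,0,11,0]
After op 12 (*): stack=[0] mem=[0,0,11,0]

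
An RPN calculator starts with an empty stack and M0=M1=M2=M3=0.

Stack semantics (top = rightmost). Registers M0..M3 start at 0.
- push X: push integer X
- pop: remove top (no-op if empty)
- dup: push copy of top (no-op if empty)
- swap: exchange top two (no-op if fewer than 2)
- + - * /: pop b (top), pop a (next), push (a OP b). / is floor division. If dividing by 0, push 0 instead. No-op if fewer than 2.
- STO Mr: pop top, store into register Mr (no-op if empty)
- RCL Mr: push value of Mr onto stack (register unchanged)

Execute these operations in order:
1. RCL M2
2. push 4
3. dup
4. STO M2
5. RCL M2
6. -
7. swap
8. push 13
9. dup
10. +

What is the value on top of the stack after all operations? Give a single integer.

Answer: 26

Derivation:
After op 1 (RCL M2): stack=[0] mem=[0,0,0,0]
After op 2 (push 4): stack=[0,4] mem=[0,0,0,0]
After op 3 (dup): stack=[0,4,4] mem=[0,0,0,0]
After op 4 (STO M2): stack=[0,4] mem=[0,0,4,0]
After op 5 (RCL M2): stack=[0,4,4] mem=[0,0,4,0]
After op 6 (-): stack=[0,0] mem=[0,0,4,0]
After op 7 (swap): stack=[0,0] mem=[0,0,4,0]
After op 8 (push 13): stack=[0,0,13] mem=[0,0,4,0]
After op 9 (dup): stack=[0,0,13,13] mem=[0,0,4,0]
After op 10 (+): stack=[0,0,26] mem=[0,0,4,0]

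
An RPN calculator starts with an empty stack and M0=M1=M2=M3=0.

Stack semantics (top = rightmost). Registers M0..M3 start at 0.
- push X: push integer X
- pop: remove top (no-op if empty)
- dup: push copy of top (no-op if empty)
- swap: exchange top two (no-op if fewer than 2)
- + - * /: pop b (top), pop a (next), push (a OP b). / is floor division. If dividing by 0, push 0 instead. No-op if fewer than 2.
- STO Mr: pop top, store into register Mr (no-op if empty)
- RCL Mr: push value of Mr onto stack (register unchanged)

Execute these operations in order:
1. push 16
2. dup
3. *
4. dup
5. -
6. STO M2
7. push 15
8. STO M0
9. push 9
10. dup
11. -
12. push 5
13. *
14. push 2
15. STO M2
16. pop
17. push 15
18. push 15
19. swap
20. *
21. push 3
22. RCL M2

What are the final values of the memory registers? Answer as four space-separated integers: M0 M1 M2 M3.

Answer: 15 0 2 0

Derivation:
After op 1 (push 16): stack=[16] mem=[0,0,0,0]
After op 2 (dup): stack=[16,16] mem=[0,0,0,0]
After op 3 (*): stack=[256] mem=[0,0,0,0]
After op 4 (dup): stack=[256,256] mem=[0,0,0,0]
After op 5 (-): stack=[0] mem=[0,0,0,0]
After op 6 (STO M2): stack=[empty] mem=[0,0,0,0]
After op 7 (push 15): stack=[15] mem=[0,0,0,0]
After op 8 (STO M0): stack=[empty] mem=[15,0,0,0]
After op 9 (push 9): stack=[9] mem=[15,0,0,0]
After op 10 (dup): stack=[9,9] mem=[15,0,0,0]
After op 11 (-): stack=[0] mem=[15,0,0,0]
After op 12 (push 5): stack=[0,5] mem=[15,0,0,0]
After op 13 (*): stack=[0] mem=[15,0,0,0]
After op 14 (push 2): stack=[0,2] mem=[15,0,0,0]
After op 15 (STO M2): stack=[0] mem=[15,0,2,0]
After op 16 (pop): stack=[empty] mem=[15,0,2,0]
After op 17 (push 15): stack=[15] mem=[15,0,2,0]
After op 18 (push 15): stack=[15,15] mem=[15,0,2,0]
After op 19 (swap): stack=[15,15] mem=[15,0,2,0]
After op 20 (*): stack=[225] mem=[15,0,2,0]
After op 21 (push 3): stack=[225,3] mem=[15,0,2,0]
After op 22 (RCL M2): stack=[225,3,2] mem=[15,0,2,0]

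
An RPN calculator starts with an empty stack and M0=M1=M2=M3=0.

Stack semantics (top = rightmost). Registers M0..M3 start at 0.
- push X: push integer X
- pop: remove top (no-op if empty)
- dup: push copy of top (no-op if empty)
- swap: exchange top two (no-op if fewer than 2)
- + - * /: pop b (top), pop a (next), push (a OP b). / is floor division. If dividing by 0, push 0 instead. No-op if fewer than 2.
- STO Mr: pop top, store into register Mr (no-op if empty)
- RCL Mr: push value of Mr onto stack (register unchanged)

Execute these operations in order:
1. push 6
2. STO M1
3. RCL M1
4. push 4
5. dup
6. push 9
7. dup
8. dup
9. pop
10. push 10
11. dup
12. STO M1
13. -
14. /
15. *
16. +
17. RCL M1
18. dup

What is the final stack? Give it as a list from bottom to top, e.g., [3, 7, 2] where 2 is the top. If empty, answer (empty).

After op 1 (push 6): stack=[6] mem=[0,0,0,0]
After op 2 (STO M1): stack=[empty] mem=[0,6,0,0]
After op 3 (RCL M1): stack=[6] mem=[0,6,0,0]
After op 4 (push 4): stack=[6,4] mem=[0,6,0,0]
After op 5 (dup): stack=[6,4,4] mem=[0,6,0,0]
After op 6 (push 9): stack=[6,4,4,9] mem=[0,6,0,0]
After op 7 (dup): stack=[6,4,4,9,9] mem=[0,6,0,0]
After op 8 (dup): stack=[6,4,4,9,9,9] mem=[0,6,0,0]
After op 9 (pop): stack=[6,4,4,9,9] mem=[0,6,0,0]
After op 10 (push 10): stack=[6,4,4,9,9,10] mem=[0,6,0,0]
After op 11 (dup): stack=[6,4,4,9,9,10,10] mem=[0,6,0,0]
After op 12 (STO M1): stack=[6,4,4,9,9,10] mem=[0,10,0,0]
After op 13 (-): stack=[6,4,4,9,-1] mem=[0,10,0,0]
After op 14 (/): stack=[6,4,4,-9] mem=[0,10,0,0]
After op 15 (*): stack=[6,4,-36] mem=[0,10,0,0]
After op 16 (+): stack=[6,-32] mem=[0,10,0,0]
After op 17 (RCL M1): stack=[6,-32,10] mem=[0,10,0,0]
After op 18 (dup): stack=[6,-32,10,10] mem=[0,10,0,0]

Answer: [6, -32, 10, 10]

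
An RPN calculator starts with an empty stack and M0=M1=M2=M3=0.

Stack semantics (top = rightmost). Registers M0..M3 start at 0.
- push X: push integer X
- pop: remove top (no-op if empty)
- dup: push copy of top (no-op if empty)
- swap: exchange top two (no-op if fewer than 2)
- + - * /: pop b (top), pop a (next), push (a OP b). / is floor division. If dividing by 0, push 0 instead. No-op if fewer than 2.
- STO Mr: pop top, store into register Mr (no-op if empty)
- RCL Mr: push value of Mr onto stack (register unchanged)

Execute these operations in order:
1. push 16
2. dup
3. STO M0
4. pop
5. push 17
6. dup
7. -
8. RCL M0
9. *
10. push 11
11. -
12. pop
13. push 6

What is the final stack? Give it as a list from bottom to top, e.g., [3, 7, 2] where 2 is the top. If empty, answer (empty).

After op 1 (push 16): stack=[16] mem=[0,0,0,0]
After op 2 (dup): stack=[16,16] mem=[0,0,0,0]
After op 3 (STO M0): stack=[16] mem=[16,0,0,0]
After op 4 (pop): stack=[empty] mem=[16,0,0,0]
After op 5 (push 17): stack=[17] mem=[16,0,0,0]
After op 6 (dup): stack=[17,17] mem=[16,0,0,0]
After op 7 (-): stack=[0] mem=[16,0,0,0]
After op 8 (RCL M0): stack=[0,16] mem=[16,0,0,0]
After op 9 (*): stack=[0] mem=[16,0,0,0]
After op 10 (push 11): stack=[0,11] mem=[16,0,0,0]
After op 11 (-): stack=[-11] mem=[16,0,0,0]
After op 12 (pop): stack=[empty] mem=[16,0,0,0]
After op 13 (push 6): stack=[6] mem=[16,0,0,0]

Answer: [6]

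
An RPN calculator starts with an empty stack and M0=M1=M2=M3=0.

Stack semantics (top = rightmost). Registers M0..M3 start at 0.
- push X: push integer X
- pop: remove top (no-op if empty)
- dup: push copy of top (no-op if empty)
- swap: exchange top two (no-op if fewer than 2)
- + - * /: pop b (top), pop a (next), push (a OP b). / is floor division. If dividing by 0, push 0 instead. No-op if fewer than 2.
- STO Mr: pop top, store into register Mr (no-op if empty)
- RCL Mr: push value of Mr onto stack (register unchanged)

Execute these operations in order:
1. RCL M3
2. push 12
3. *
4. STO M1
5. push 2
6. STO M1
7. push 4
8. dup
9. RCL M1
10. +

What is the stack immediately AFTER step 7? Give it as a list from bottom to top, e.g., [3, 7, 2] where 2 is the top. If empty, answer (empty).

After op 1 (RCL M3): stack=[0] mem=[0,0,0,0]
After op 2 (push 12): stack=[0,12] mem=[0,0,0,0]
After op 3 (*): stack=[0] mem=[0,0,0,0]
After op 4 (STO M1): stack=[empty] mem=[0,0,0,0]
After op 5 (push 2): stack=[2] mem=[0,0,0,0]
After op 6 (STO M1): stack=[empty] mem=[0,2,0,0]
After op 7 (push 4): stack=[4] mem=[0,2,0,0]

[4]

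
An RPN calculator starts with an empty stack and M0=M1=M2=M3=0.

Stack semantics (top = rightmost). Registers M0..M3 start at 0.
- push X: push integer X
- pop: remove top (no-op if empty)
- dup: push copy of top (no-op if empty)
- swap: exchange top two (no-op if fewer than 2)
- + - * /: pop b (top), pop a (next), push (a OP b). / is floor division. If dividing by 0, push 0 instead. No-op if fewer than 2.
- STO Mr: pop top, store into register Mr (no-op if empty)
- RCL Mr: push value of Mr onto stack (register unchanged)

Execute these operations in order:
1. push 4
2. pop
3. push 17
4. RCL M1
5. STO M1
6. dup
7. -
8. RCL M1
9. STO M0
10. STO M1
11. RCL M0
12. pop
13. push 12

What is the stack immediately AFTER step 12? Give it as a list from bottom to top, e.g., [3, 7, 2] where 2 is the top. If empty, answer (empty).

After op 1 (push 4): stack=[4] mem=[0,0,0,0]
After op 2 (pop): stack=[empty] mem=[0,0,0,0]
After op 3 (push 17): stack=[17] mem=[0,0,0,0]
After op 4 (RCL M1): stack=[17,0] mem=[0,0,0,0]
After op 5 (STO M1): stack=[17] mem=[0,0,0,0]
After op 6 (dup): stack=[17,17] mem=[0,0,0,0]
After op 7 (-): stack=[0] mem=[0,0,0,0]
After op 8 (RCL M1): stack=[0,0] mem=[0,0,0,0]
After op 9 (STO M0): stack=[0] mem=[0,0,0,0]
After op 10 (STO M1): stack=[empty] mem=[0,0,0,0]
After op 11 (RCL M0): stack=[0] mem=[0,0,0,0]
After op 12 (pop): stack=[empty] mem=[0,0,0,0]

(empty)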